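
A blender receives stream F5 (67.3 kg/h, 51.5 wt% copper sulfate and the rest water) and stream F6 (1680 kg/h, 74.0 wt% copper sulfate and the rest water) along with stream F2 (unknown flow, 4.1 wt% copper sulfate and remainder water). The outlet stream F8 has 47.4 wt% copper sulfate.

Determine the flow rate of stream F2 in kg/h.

Let F2 be the unknown flow. Total out = 1747.3 + F2.
copper sulfate balance: 1277.9 + 0.041·F2 = 0.474·(1747.3 + F2)
(0.041 − 0.474)·F2 = 0.474×1747.3 − 1277.9 = -449.64
F2 = -449.64 / -0.433 = 1038.4 kg/h

1038 kg/h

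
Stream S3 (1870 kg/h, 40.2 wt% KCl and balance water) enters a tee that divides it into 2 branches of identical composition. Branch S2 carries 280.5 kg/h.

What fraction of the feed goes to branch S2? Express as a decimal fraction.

0.150

Fraction to S2 = 280.5/1870 = 0.1500.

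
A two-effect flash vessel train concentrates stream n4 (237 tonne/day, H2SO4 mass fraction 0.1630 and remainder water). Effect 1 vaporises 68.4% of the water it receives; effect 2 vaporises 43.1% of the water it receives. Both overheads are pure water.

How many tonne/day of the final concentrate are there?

water in feed = 237×0.837 = 198.37 tonne/day.
After stage 1: water left = (1−0.684)×198.37 = 62.685; stream total = 101.32 tonne/day.
After stage 2: water left = (1−0.431)×62.685 = 35.668; final concentrate = 74.299 tonne/day.

74.3 tonne/day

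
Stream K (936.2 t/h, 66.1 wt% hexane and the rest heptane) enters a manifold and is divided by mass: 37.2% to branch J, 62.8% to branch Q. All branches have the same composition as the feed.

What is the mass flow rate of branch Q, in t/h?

587.9 t/h

Branch Q flow = 0.628×936.2 = 587.93 t/h.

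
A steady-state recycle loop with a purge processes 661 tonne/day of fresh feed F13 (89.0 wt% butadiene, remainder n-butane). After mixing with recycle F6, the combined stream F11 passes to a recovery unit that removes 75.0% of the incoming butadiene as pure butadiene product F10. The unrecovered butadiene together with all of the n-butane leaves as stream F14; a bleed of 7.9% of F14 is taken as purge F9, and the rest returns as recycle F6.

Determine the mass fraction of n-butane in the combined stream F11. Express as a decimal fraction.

0.546

n-butane enters only via F13 and leaves only via the purge: 661×0.110 = 0.079×(n-butane in F14), and the recovery unit passes all n-butane, so n-butane in F11 = n-butane in F14 = 920.38 tonne/day.
butadiene in F11: m_A = 661×0.890 + (1−0.079)·(1−0.750)·m_A, so m_A = 588.29/0.7697 = 764.26 tonne/day.
F11 = 764.26 + 920.38 = 1684.6 tonne/day.
n-butane fraction in F11 = 920.38/1684.6 = 0.546.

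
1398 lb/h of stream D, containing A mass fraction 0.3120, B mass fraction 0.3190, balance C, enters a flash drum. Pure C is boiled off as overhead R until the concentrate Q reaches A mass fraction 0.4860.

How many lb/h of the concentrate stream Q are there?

A is conserved: 1398×0.312 = 436.18 lb/h all reports to the concentrate.
Concentrate = 436.18/(target fraction) = 897.48 lb/h.

897.5 lb/h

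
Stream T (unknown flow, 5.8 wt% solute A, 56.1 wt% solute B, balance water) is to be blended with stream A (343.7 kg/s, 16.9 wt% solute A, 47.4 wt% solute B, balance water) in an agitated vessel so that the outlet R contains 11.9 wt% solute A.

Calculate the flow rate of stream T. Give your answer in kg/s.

Let T be the unknown flow. Total out = 343.7 + T.
solute A balance: 58.085 + 0.058·T = 0.119·(343.7 + T)
(0.058 − 0.119)·T = 0.119×343.7 − 58.085 = -17.185
T = -17.185 / -0.061 = 281.72 kg/s

281.7 kg/s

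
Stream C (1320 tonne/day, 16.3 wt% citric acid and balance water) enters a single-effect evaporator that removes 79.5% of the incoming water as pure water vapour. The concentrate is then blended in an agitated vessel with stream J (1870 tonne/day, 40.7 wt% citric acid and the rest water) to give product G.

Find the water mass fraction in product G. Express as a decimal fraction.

0.578

Vapour removed = 0.795×0.837×1320 = 878.35 tonne/day; concentrate = 441.65 tonne/day.
water reaching the mixer = 226.49 (from concentrate) + 1870×0.593 = 1335.4 tonne/day.
Product flow = 441.65 + 1870 = 2311.7 tonne/day; water fraction = 0.578.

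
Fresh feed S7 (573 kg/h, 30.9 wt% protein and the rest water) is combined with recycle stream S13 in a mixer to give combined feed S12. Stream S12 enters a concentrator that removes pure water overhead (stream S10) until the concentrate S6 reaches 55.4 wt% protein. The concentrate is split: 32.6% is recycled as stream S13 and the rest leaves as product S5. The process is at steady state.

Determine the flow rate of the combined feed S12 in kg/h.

Overall protein balance (none leaves overhead): protein in fresh feed = protein in product, i.e. 573×0.309 = (1−0.326)·S6·0.554.
S6 = 177.06/(0.554×0.674) = 474.18 kg/h.
Recycle S13 = 0.326×474.18 = 154.58 kg/h.
Combined feed S12 = 573 + 154.58 = 727.58 kg/h.

727.6 kg/h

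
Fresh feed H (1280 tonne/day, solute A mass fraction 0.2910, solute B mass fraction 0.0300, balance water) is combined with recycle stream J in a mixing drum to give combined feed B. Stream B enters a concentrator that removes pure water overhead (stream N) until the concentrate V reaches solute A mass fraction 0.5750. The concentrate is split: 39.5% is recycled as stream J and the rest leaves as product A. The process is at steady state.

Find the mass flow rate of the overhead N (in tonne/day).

632.2 tonne/day

Overall solute A balance (none leaves overhead): solute A in fresh feed = solute A in product, i.e. 1280×0.291 = (1−0.395)·V·0.575.
V = 372.48/(0.575×0.605) = 1070.7 tonne/day.
Recycle J = 0.395×1070.7 = 422.94 tonne/day.
Combined feed B = 1280 + 422.94 = 1702.9 tonne/day.
Overhead N = B − V = 1702.9 − 1070.7 = 632.21 tonne/day.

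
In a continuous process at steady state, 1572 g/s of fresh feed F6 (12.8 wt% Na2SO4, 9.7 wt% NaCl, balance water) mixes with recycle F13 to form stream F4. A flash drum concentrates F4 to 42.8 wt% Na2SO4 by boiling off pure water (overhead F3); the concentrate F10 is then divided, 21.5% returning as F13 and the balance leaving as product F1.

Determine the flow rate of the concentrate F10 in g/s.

Overall Na2SO4 balance (none leaves overhead): Na2SO4 in fresh feed = Na2SO4 in product, i.e. 1572×0.128 = (1−0.215)·F10·0.428.
F10 = 201.22/(0.428×0.785) = 598.89 g/s.

598.9 g/s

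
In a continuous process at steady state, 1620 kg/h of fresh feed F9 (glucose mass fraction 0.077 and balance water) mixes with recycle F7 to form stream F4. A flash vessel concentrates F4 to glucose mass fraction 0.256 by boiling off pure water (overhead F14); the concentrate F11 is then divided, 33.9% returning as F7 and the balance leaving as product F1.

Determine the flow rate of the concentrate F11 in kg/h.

Overall glucose balance (none leaves overhead): glucose in fresh feed = glucose in product, i.e. 1620×0.077 = (1−0.339)·F11·0.256.
F11 = 124.74/(0.256×0.661) = 737.16 kg/h.

737.2 kg/h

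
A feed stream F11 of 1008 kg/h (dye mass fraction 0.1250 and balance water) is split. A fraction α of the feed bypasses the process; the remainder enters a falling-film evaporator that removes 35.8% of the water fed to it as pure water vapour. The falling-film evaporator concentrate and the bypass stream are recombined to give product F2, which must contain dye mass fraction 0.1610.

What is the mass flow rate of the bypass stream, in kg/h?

288.5 kg/h

All 1008×0.125 = 126 kg/h of dye reaches F2, so F2 = 126/0.161 = 782.61 kg/h and vapour = 225.39 kg/h.
The evaporator receives (1−α)·1008 of feed at 0.875 water and removes 0.358 of that water:
0.358×0.875×(1−α)×1008 = 225.39
(1−α) = 225.39/315.76 = 0.7138;  α = 0.2862.
Bypass flow = 0.2862×1008 = 288.47 kg/h.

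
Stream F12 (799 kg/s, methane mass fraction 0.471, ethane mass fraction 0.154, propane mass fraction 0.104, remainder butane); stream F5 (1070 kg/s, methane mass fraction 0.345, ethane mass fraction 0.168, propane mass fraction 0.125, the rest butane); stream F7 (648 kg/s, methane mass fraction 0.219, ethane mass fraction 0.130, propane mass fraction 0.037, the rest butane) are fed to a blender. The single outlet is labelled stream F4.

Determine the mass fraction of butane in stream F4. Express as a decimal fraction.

Total flow out = 799 + 1070 + 648 = 2517 kg/s.
butane in = 799×0.271 + 1070×0.362 + 648×0.614 = 1001.7 kg/s.
butane mass fraction in F4 = 1001.7/2517 = 0.398.

0.398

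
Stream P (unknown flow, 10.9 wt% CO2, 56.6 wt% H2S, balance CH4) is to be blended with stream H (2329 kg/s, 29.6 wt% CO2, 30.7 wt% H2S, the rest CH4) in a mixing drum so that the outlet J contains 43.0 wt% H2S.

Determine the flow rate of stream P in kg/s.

2106 kg/s

Let P be the unknown flow. Total out = 2329 + P.
H2S balance: 715 + 0.566·P = 0.430·(2329 + P)
(0.566 − 0.430)·P = 0.430×2329 − 715 = 286.47
P = 286.47 / 0.136 = 2106.4 kg/s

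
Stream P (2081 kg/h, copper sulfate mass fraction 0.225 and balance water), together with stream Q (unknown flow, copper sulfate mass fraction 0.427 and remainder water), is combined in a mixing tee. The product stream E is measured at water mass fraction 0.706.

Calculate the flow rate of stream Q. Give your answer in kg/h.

Let Q be the unknown flow. Total out = 2081 + Q.
water balance: 1612.8 + 0.573·Q = 0.706·(2081 + Q)
(0.573 − 0.706)·Q = 0.706×2081 − 1612.8 = -143.59
Q = -143.59 / -0.133 = 1079.6 kg/h

1080 kg/h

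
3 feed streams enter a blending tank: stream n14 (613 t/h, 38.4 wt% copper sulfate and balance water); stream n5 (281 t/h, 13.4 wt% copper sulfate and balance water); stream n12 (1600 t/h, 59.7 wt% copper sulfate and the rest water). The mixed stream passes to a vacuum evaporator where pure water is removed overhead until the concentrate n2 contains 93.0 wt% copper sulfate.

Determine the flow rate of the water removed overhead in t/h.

1173 t/h

copper sulfate entering = 613×0.384 + 281×0.134 + 1600×0.597 = 1228.2 t/h.
All copper sulfate reports to n2, so n2 = 1228.2/0.930 = 1320.7 t/h.
Total feed = 2494 t/h; overhead = 2494 − 1320.7 = 1173.3 t/h.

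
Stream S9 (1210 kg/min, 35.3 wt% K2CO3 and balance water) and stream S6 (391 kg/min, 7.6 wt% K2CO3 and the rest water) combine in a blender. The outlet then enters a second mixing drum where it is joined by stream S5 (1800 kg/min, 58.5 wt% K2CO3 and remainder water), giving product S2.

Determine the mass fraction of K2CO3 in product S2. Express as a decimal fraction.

0.444

Overall, product flow = 3401 kg/min.
K2CO3 in = 1210×0.353 + 391×0.076 + 1800×0.585 = 1509.8 kg/min.
K2CO3 fraction in S2 = 0.444.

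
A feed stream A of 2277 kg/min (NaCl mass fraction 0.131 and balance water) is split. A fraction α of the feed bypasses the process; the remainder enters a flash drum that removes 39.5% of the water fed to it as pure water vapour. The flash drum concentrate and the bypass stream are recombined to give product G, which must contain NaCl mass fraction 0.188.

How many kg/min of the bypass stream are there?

265.8 kg/min

All 2277×0.131 = 298.29 kg/min of NaCl reaches G, so G = 298.29/0.188 = 1586.6 kg/min and vapour = 690.37 kg/min.
The evaporator receives (1−α)·2277 of feed at 0.869 water and removes 0.395 of that water:
0.395×0.869×(1−α)×2277 = 690.37
(1−α) = 690.37/781.59 = 0.8833;  α = 0.1167.
Bypass flow = 0.1167×2277 = 265.76 kg/min.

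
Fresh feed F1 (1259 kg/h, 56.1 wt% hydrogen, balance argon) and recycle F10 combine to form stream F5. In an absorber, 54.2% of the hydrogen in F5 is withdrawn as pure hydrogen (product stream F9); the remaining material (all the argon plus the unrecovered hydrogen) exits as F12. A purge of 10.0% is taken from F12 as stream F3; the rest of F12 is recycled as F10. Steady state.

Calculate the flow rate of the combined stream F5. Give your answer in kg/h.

6729 kg/h

argon enters only via F1 and leaves only via the purge: 1259×0.439 = 0.100×(argon in F12), and the absorber passes all argon, so argon in F5 = argon in F12 = 5527 kg/h.
hydrogen in F5: m_A = 1259×0.561 + (1−0.100)·(1−0.542)·m_A, so m_A = 706.3/0.5878 = 1201.6 kg/h.
F5 = 1201.6 + 5527 = 6728.6 kg/h.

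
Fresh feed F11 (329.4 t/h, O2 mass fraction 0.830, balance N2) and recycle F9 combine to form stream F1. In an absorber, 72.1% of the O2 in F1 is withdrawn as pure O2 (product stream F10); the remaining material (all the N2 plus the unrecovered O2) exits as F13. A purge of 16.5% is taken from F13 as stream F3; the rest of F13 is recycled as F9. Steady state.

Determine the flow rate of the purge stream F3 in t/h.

N2 enters only via F11 and leaves only via the purge: 329.4×0.170 = 0.165×(N2 in F13), and the absorber passes all N2, so N2 in F1 = N2 in F13 = 339.38 t/h.
O2 in F1: m_A = 329.4×0.830 + (1−0.165)·(1−0.721)·m_A, so m_A = 273.4/0.7670 = 356.44 t/h.
F13 = (1−0.721)×356.44 + 339.38 = 438.83 t/h.
Purge F3 = 0.165×438.83 = 72.407 t/h.

72.41 t/h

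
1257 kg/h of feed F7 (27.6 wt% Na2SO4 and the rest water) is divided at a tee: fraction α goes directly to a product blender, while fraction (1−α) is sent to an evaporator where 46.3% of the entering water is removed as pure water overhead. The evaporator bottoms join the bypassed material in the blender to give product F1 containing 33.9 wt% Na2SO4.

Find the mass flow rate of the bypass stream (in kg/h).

560.1 kg/h

All 1257×0.276 = 346.93 kg/h of Na2SO4 reaches F1, so F1 = 346.93/0.339 = 1023.4 kg/h and vapour = 233.6 kg/h.
The evaporator receives (1−α)·1257 of feed at 0.724 water and removes 0.463 of that water:
0.463×0.724×(1−α)×1257 = 233.6
(1−α) = 233.6/421.36 = 0.5544;  α = 0.4456.
Bypass flow = 0.4456×1257 = 560.12 kg/h.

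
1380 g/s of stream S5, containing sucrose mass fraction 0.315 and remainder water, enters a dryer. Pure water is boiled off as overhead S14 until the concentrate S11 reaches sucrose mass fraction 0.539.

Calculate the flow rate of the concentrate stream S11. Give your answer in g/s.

sucrose is conserved: 1380×0.315 = 434.7 g/s all reports to the concentrate.
Concentrate = 434.7/(target fraction) = 806.49 g/s.

806.5 g/s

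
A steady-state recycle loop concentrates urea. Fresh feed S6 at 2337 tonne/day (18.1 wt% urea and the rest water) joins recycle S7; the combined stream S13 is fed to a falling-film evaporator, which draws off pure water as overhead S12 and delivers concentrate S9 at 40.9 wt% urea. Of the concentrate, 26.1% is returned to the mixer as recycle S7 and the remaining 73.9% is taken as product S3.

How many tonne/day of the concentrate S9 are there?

1399 tonne/day

Overall urea balance (none leaves overhead): urea in fresh feed = urea in product, i.e. 2337×0.181 = (1−0.261)·S9·0.409.
S9 = 423/(0.409×0.739) = 1399.5 tonne/day.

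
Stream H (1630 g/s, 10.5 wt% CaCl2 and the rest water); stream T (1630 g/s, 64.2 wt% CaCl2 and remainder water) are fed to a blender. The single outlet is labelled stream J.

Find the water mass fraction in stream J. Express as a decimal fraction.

Total flow out = 1630 + 1630 = 3260 g/s.
water in = 1630×0.895 + 1630×0.358 = 2042.4 g/s.
water mass fraction in J = 2042.4/3260 = 0.6265.

0.6265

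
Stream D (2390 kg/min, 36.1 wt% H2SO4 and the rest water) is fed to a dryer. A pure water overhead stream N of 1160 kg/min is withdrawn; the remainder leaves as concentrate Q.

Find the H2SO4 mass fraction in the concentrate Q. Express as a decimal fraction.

0.701

H2SO4 is not removed: 2390×0.361 = 862.79 kg/min of H2SO4 enters Q.
Concentrate = 2390 − 1160 = 1230 kg/min.
Mass fraction = 862.79/1230 = 0.701.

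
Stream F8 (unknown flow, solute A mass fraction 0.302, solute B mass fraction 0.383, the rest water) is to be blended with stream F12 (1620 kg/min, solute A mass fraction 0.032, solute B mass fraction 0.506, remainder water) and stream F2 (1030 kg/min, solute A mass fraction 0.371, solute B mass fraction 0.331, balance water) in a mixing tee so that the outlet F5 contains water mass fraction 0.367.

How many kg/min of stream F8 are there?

1593 kg/min

Let F8 be the unknown flow. Total out = 2650 + F8.
water balance: 1055.4 + 0.315·F8 = 0.367·(2650 + F8)
(0.315 − 0.367)·F8 = 0.367×2650 − 1055.4 = -82.83
F8 = -82.83 / -0.052 = 1592.9 kg/min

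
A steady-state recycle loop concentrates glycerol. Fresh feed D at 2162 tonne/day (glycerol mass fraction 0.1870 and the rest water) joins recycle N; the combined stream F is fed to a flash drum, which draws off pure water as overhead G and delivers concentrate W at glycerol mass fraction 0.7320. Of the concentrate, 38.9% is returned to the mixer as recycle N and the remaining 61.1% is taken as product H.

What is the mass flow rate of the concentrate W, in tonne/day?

Overall glycerol balance (none leaves overhead): glycerol in fresh feed = glycerol in product, i.e. 2162×0.187 = (1−0.389)·W·0.732.
W = 404.29/(0.732×0.611) = 903.95 tonne/day.

904 tonne/day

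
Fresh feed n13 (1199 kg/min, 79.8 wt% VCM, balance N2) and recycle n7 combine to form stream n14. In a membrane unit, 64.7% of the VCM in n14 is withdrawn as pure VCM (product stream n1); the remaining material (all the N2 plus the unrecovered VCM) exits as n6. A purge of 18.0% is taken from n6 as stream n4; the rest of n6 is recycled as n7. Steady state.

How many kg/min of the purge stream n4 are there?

N2 enters only via n13 and leaves only via the purge: 1199×0.202 = 0.180×(N2 in n6), and the membrane unit passes all N2, so N2 in n14 = N2 in n6 = 1345.5 kg/min.
VCM in n14: m_A = 1199×0.798 + (1−0.180)·(1−0.647)·m_A, so m_A = 956.8/0.7105 = 1346.6 kg/min.
n6 = (1−0.647)×1346.6 + 1345.5 = 1820.9 kg/min.
Purge n4 = 0.180×1820.9 = 327.76 kg/min.

327.8 kg/min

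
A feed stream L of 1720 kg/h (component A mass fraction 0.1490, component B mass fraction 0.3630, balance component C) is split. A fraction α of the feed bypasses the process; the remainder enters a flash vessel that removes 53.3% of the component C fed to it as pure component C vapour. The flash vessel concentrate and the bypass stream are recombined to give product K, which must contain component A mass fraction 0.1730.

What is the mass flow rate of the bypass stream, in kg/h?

All 1720×0.149 = 256.28 kg/h of component A reaches K, so K = 256.28/0.173 = 1481.4 kg/h and vapour = 238.61 kg/h.
The evaporator receives (1−α)·1720 of feed at 0.488 component C and removes 0.533 of that component C:
0.533×0.488×(1−α)×1720 = 238.61
(1−α) = 238.61/447.38 = 0.5334;  α = 0.4666.
Bypass flow = 0.4666×1720 = 802.63 kg/h.

802.6 kg/h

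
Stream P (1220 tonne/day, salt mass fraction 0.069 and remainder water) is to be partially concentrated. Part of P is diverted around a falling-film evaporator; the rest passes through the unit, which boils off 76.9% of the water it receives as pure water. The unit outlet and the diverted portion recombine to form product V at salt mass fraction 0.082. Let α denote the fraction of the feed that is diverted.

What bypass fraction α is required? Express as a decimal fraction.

All 1220×0.069 = 84.18 tonne/day of salt reaches V, so V = 84.18/0.082 = 1026.6 tonne/day and vapour = 193.41 tonne/day.
The evaporator receives (1−α)·1220 of feed at 0.931 water and removes 0.769 of that water:
0.769×0.931×(1−α)×1220 = 193.41
(1−α) = 193.41/873.45 = 0.2214;  α = 0.7786.

0.779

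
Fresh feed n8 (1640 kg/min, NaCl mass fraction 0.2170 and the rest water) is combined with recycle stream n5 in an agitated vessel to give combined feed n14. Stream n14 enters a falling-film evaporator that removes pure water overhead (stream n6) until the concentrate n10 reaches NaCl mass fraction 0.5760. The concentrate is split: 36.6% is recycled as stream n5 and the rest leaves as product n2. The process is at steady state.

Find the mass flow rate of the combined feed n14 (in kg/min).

1997 kg/min

Overall NaCl balance (none leaves overhead): NaCl in fresh feed = NaCl in product, i.e. 1640×0.217 = (1−0.366)·n10·0.576.
n10 = 355.88/(0.576×0.634) = 974.52 kg/min.
Recycle n5 = 0.366×974.52 = 356.68 kg/min.
Combined feed n14 = 1640 + 356.68 = 1996.7 kg/min.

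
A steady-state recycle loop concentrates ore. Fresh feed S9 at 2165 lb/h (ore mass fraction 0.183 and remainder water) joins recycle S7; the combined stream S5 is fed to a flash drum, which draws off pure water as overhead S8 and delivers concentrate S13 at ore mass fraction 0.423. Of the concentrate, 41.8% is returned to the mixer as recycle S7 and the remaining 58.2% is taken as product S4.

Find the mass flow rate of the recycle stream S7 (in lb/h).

672.7 lb/h

Overall ore balance (none leaves overhead): ore in fresh feed = ore in product, i.e. 2165×0.183 = (1−0.418)·S13·0.423.
S13 = 396.19/(0.423×0.582) = 1609.3 lb/h.
Recycle S7 = 0.418×1609.3 = 672.7 lb/h.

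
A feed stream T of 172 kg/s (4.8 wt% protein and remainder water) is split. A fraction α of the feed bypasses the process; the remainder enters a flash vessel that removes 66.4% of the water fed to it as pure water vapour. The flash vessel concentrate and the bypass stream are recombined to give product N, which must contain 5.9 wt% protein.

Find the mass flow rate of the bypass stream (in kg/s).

All 172×0.048 = 8.256 kg/s of protein reaches N, so N = 8.256/0.059 = 139.93 kg/s and vapour = 32.068 kg/s.
The evaporator receives (1−α)·172 of feed at 0.952 water and removes 0.664 of that water:
0.664×0.952×(1−α)×172 = 32.068
(1−α) = 32.068/108.73 = 0.2949;  α = 0.7051.
Bypass flow = 0.7051×172 = 121.27 kg/s.

121.3 kg/s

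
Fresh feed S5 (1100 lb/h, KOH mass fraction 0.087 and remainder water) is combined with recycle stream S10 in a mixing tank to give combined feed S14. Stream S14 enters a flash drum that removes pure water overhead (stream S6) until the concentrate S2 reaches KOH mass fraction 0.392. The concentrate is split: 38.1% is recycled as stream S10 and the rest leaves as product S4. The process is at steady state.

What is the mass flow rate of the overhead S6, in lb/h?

Overall KOH balance (none leaves overhead): KOH in fresh feed = KOH in product, i.e. 1100×0.087 = (1−0.381)·S2·0.392.
S2 = 95.7/(0.392×0.619) = 394.4 lb/h.
Recycle S10 = 0.381×394.4 = 150.27 lb/h.
Combined feed S14 = 1100 + 150.27 = 1250.3 lb/h.
Overhead S6 = S14 − S2 = 1250.3 − 394.4 = 855.87 lb/h.

855.9 lb/h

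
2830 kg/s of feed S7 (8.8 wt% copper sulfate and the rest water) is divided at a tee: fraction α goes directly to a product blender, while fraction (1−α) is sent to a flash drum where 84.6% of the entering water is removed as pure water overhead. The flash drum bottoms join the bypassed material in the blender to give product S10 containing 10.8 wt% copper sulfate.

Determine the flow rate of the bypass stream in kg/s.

2151 kg/s

All 2830×0.088 = 249.04 kg/s of copper sulfate reaches S10, so S10 = 249.04/0.108 = 2305.9 kg/s and vapour = 524.07 kg/s.
The evaporator receives (1−α)·2830 of feed at 0.912 water and removes 0.846 of that water:
0.846×0.912×(1−α)×2830 = 524.07
(1−α) = 524.07/2183.5 = 0.2400;  α = 0.7600.
Bypass flow = 0.7600×2830 = 2150.8 kg/s.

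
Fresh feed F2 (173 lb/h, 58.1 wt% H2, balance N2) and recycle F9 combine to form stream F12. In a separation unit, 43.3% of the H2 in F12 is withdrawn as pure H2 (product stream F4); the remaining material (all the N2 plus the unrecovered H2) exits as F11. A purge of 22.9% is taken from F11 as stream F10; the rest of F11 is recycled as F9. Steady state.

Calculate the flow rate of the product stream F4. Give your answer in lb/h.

H2 in F12: m_A = 173×0.581 + (1−0.229)·(1−0.433)·m_A, so m_A = 100.51/0.5628 = 178.58 lb/h.
Product F4 = 0.433×178.58 = 77.326 lb/h.

77.33 lb/h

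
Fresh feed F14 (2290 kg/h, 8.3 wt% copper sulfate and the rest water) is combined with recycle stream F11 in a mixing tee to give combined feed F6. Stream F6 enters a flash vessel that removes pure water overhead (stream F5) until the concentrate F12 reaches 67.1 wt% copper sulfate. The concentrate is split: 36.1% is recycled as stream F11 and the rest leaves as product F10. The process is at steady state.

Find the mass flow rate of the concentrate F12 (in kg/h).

443.3 kg/h

Overall copper sulfate balance (none leaves overhead): copper sulfate in fresh feed = copper sulfate in product, i.e. 2290×0.083 = (1−0.361)·F12·0.671.
F12 = 190.07/(0.671×0.639) = 443.29 kg/h.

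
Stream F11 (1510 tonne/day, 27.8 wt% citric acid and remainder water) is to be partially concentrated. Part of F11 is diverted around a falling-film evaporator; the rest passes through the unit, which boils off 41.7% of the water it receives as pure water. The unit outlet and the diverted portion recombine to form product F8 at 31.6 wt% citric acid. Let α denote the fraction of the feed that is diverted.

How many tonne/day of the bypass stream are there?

906.9 tonne/day

All 1510×0.278 = 419.78 tonne/day of citric acid reaches F8, so F8 = 419.78/0.316 = 1328.4 tonne/day and vapour = 181.58 tonne/day.
The evaporator receives (1−α)·1510 of feed at 0.722 water and removes 0.417 of that water:
0.417×0.722×(1−α)×1510 = 181.58
(1−α) = 181.58/454.62 = 0.3994;  α = 0.6006.
Bypass flow = 0.6006×1510 = 906.88 tonne/day.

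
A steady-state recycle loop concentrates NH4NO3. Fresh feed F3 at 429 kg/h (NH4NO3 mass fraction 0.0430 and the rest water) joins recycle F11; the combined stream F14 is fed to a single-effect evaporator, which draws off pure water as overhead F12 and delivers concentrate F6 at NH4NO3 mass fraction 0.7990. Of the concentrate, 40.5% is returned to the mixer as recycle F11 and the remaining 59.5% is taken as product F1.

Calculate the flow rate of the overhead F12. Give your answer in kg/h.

405.9 kg/h

Overall NH4NO3 balance (none leaves overhead): NH4NO3 in fresh feed = NH4NO3 in product, i.e. 429×0.043 = (1−0.405)·F6·0.799.
F6 = 18.447/(0.799×0.595) = 38.803 kg/h.
Recycle F11 = 0.405×38.803 = 15.715 kg/h.
Combined feed F14 = 429 + 15.715 = 444.72 kg/h.
Overhead F12 = F14 − F6 = 444.72 − 38.803 = 405.91 kg/h.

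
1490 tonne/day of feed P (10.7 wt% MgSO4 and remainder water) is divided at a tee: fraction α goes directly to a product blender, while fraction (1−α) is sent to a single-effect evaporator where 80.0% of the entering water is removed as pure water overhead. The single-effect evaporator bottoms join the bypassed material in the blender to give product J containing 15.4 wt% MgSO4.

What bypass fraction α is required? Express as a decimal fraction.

0.573

All 1490×0.107 = 159.43 tonne/day of MgSO4 reaches J, so J = 159.43/0.154 = 1035.3 tonne/day and vapour = 454.74 tonne/day.
The evaporator receives (1−α)·1490 of feed at 0.893 water and removes 0.800 of that water:
0.800×0.893×(1−α)×1490 = 454.74
(1−α) = 454.74/1064.5 = 0.4272;  α = 0.5728.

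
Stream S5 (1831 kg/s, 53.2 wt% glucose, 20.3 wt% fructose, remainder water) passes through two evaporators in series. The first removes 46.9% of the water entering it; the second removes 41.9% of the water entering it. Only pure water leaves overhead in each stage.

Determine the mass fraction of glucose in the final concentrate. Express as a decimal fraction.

water in feed = 1831×0.265 = 485.22 kg/s.
After stage 1: water left = (1−0.469)×485.22 = 257.65; stream total = 1603.4 kg/s.
After stage 2: water left = (1−0.419)×257.65 = 149.69; final concentrate = 1495.5 kg/s.
glucose fraction = 974.09/1495.5 = 0.651.

0.651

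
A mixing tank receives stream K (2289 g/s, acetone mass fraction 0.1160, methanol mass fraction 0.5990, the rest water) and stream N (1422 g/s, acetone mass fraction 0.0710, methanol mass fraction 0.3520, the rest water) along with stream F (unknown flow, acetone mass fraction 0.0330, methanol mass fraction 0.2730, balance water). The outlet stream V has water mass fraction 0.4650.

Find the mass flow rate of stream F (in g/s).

Let F be the unknown flow. Total out = 3711 + F.
water balance: 1472.9 + 0.694·F = 0.465·(3711 + F)
(0.694 − 0.465)·F = 0.465×3711 − 1472.9 = 252.76
F = 252.76 / 0.229 = 1103.7 g/s

1104 g/s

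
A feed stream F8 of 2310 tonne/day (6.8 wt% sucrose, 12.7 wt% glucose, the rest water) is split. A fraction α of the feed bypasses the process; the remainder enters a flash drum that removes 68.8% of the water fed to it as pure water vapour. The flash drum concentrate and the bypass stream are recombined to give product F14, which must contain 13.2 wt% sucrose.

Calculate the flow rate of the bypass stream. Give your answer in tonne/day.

287.8 tonne/day

All 2310×0.068 = 157.08 tonne/day of sucrose reaches F14, so F14 = 157.08/0.132 = 1190 tonne/day and vapour = 1120 tonne/day.
The evaporator receives (1−α)·2310 of feed at 0.805 water and removes 0.688 of that water:
0.688×0.805×(1−α)×2310 = 1120
(1−α) = 1120/1279.4 = 0.8754;  α = 0.1246.
Bypass flow = 0.1246×2310 = 287.76 tonne/day.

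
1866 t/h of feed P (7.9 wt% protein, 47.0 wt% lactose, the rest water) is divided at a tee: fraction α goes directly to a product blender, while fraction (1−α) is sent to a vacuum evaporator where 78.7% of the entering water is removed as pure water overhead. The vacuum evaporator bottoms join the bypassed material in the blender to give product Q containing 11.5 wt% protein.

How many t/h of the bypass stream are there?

220.2 t/h

All 1866×0.079 = 147.41 t/h of protein reaches Q, so Q = 147.41/0.115 = 1281.9 t/h and vapour = 584.14 t/h.
The evaporator receives (1−α)·1866 of feed at 0.451 water and removes 0.787 of that water:
0.787×0.451×(1−α)×1866 = 584.14
(1−α) = 584.14/662.31 = 0.8820;  α = 0.1180.
Bypass flow = 0.1180×1866 = 220.25 t/h.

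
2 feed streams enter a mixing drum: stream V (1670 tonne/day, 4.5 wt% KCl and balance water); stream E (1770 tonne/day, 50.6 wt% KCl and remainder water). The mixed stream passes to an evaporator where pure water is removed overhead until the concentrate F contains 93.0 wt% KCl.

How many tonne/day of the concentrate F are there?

KCl entering = 1670×0.045 + 1770×0.506 = 970.77 tonne/day.
All KCl reports to F, so F = 970.77/0.930 = 1043.8 tonne/day.

1044 tonne/day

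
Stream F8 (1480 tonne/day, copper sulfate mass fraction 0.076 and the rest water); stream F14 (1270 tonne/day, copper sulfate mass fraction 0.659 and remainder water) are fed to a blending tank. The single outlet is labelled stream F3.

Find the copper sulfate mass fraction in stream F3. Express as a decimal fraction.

0.345

Total flow out = 1480 + 1270 = 2750 tonne/day.
copper sulfate in = 1480×0.076 + 1270×0.659 = 949.41 tonne/day.
copper sulfate mass fraction in F3 = 949.41/2750 = 0.345.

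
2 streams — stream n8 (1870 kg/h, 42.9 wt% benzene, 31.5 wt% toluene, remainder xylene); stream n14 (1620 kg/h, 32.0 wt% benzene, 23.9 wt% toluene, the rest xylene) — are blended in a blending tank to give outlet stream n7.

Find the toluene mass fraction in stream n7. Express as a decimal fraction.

0.280

Total flow out = 1870 + 1620 = 3490 kg/h.
toluene in = 1870×0.315 + 1620×0.239 = 976.23 kg/h.
toluene mass fraction in n7 = 976.23/3490 = 0.280.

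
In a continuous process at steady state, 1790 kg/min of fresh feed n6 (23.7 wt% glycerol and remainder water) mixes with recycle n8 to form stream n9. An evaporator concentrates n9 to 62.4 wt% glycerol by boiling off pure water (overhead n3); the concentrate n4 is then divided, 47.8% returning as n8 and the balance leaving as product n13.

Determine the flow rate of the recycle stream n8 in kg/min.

622.5 kg/min

Overall glycerol balance (none leaves overhead): glycerol in fresh feed = glycerol in product, i.e. 1790×0.237 = (1−0.478)·n4·0.624.
n4 = 424.23/(0.624×0.522) = 1302.4 kg/min.
Recycle n8 = 0.478×1302.4 = 622.55 kg/min.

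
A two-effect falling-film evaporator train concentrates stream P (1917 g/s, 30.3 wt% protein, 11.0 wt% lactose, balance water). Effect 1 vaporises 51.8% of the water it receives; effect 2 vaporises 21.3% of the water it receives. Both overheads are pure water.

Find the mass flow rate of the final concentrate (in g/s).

1219 g/s

water in feed = 1917×0.587 = 1125.3 g/s.
After stage 1: water left = (1−0.518)×1125.3 = 542.38; stream total = 1334.1 g/s.
After stage 2: water left = (1−0.213)×542.38 = 426.86; final concentrate = 1218.6 g/s.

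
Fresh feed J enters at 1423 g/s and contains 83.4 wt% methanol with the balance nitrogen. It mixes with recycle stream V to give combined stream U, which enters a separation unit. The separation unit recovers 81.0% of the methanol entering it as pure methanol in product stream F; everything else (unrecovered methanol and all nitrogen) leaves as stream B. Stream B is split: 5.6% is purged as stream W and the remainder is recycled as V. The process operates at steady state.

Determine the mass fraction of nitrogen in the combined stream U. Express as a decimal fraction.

nitrogen enters only via J and leaves only via the purge: 1423×0.166 = 0.056×(nitrogen in B), and the separation unit passes all nitrogen, so nitrogen in U = nitrogen in B = 4218.2 g/s.
methanol in U: m_A = 1423×0.834 + (1−0.056)·(1−0.810)·m_A, so m_A = 1186.8/0.8206 = 1446.2 g/s.
U = 1446.2 + 4218.2 = 5664.3 g/s.
nitrogen fraction in U = 4218.2/5664.3 = 0.745.

0.745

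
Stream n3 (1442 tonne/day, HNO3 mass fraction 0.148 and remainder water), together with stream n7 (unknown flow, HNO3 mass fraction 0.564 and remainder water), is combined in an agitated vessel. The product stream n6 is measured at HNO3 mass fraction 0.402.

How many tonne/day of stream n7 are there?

Let n7 be the unknown flow. Total out = 1442 + n7.
HNO3 balance: 213.42 + 0.564·n7 = 0.402·(1442 + n7)
(0.564 − 0.402)·n7 = 0.402×1442 − 213.42 = 366.27
n7 = 366.27 / 0.162 = 2260.9 tonne/day

2261 tonne/day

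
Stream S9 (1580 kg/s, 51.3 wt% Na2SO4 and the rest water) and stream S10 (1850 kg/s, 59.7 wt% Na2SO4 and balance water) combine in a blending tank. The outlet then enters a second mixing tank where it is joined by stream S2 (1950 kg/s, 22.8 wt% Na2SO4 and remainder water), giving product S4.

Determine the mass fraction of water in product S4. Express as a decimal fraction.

Overall, product flow = 5380 kg/s.
water in = 1580×0.487 + 1850×0.403 + 1950×0.772 = 3020.4 kg/s.
water fraction in S4 = 0.561.

0.561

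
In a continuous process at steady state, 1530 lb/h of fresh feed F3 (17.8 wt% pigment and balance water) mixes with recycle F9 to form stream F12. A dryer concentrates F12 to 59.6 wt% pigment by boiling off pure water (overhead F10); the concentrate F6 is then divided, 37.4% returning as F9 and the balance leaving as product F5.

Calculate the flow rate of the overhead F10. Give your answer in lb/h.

Overall pigment balance (none leaves overhead): pigment in fresh feed = pigment in product, i.e. 1530×0.178 = (1−0.374)·F6·0.596.
F6 = 272.34/(0.596×0.626) = 729.95 lb/h.
Recycle F9 = 0.374×729.95 = 273 lb/h.
Combined feed F12 = 1530 + 273 = 1803 lb/h.
Overhead F10 = F12 − F6 = 1803 − 729.95 = 1073.1 lb/h.

1073 lb/h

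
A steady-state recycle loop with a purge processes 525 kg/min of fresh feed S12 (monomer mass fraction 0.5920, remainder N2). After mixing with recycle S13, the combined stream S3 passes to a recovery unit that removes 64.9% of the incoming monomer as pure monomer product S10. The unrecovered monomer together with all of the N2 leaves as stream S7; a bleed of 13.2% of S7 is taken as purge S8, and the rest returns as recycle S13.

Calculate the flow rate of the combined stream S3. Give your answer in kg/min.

2070 kg/min

N2 enters only via S12 and leaves only via the purge: 525×0.408 = 0.132×(N2 in S7), and the recovery unit passes all N2, so N2 in S3 = N2 in S7 = 1622.7 kg/min.
monomer in S3: m_A = 525×0.592 + (1−0.132)·(1−0.649)·m_A, so m_A = 310.8/0.6953 = 446.98 kg/min.
S3 = 446.98 + 1622.7 = 2069.7 kg/min.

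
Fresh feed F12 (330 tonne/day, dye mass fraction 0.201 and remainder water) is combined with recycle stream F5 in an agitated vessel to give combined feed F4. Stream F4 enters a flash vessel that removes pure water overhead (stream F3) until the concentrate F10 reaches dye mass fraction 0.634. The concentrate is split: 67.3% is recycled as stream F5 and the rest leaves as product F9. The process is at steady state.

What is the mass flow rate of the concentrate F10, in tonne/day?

319.9 tonne/day

Overall dye balance (none leaves overhead): dye in fresh feed = dye in product, i.e. 330×0.201 = (1−0.673)·F10·0.634.
F10 = 66.33/(0.634×0.327) = 319.94 tonne/day.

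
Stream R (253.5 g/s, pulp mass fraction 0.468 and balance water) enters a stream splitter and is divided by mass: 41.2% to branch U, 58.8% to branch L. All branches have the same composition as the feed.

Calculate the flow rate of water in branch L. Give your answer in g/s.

79.3 g/s

Branch L total = 0.588×253.5 = 149.06 g/s.
water in L = 0.532×149.06 = 79.299 g/s.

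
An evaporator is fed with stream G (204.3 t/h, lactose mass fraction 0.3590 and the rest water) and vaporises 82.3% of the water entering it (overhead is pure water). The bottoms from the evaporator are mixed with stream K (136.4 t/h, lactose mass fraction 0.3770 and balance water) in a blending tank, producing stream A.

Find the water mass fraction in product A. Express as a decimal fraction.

0.4643

Vapour removed = 0.823×0.641×204.3 = 107.78 t/h; concentrate = 96.523 t/h.
water reaching the mixer = 23.179 (from concentrate) + 136.4×0.623 = 108.16 t/h.
Product flow = 96.523 + 136.4 = 232.92 t/h; water fraction = 0.4643.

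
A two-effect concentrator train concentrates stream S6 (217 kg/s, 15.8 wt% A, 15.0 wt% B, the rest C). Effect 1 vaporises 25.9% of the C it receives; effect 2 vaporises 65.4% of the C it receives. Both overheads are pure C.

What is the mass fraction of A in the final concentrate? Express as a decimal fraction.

0.3255

C in feed = 217×0.692 = 150.16 kg/s.
After stage 1: C left = (1−0.259)×150.16 = 111.27; stream total = 178.11 kg/s.
After stage 2: C left = (1−0.654)×111.27 = 38.5; final concentrate = 105.34 kg/s.
A fraction = 34.286/105.34 = 0.3255.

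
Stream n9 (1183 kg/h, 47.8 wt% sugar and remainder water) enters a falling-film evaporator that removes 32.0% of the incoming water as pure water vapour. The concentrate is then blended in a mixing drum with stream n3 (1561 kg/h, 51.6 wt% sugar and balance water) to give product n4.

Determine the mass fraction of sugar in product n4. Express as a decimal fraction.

Vapour removed = 0.320×0.522×1183 = 197.61 kg/h; concentrate = 985.39 kg/h.
sugar reaching the mixer = 565.47 (from concentrate) + 1561×0.516 = 1370.9 kg/h.
Product flow = 985.39 + 1561 = 2546.4 kg/h; sugar fraction = 0.538.

0.538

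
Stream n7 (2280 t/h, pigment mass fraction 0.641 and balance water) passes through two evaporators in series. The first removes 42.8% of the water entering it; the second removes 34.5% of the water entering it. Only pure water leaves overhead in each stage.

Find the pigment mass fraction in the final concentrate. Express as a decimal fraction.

0.827

water in feed = 2280×0.359 = 818.52 t/h.
After stage 1: water left = (1−0.428)×818.52 = 468.19; stream total = 1929.7 t/h.
After stage 2: water left = (1−0.345)×468.19 = 306.67; final concentrate = 1768.1 t/h.
pigment fraction = 1461.5/1768.1 = 0.827.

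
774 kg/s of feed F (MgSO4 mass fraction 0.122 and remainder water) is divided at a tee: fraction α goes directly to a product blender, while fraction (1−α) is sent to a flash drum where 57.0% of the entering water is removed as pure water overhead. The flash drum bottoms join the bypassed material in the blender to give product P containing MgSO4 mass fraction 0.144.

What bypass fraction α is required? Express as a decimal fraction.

0.695

All 774×0.122 = 94.428 kg/s of MgSO4 reaches P, so P = 94.428/0.144 = 655.75 kg/s and vapour = 118.25 kg/s.
The evaporator receives (1−α)·774 of feed at 0.878 water and removes 0.570 of that water:
0.570×0.878×(1−α)×774 = 118.25
(1−α) = 118.25/387.36 = 0.3053;  α = 0.6947.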